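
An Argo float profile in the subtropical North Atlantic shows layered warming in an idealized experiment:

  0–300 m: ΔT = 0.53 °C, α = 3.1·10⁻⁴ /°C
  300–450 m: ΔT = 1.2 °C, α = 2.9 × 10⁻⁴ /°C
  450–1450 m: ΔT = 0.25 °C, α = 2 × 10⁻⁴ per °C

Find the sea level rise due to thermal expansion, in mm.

about 151 mm

Layer 1: 3.1×10⁻⁴ × 0.53 × 300 = 0.04929 m
300–450 m: 1.2 × 150 × 2.9×10⁻⁴ = 0.05220 m
Layer 3: 0.25 × 1000 × 2×10⁻⁴ = 0.05000 m
Δh = 0.04929 + 0.05220 + 0.05000 = 0.15149 m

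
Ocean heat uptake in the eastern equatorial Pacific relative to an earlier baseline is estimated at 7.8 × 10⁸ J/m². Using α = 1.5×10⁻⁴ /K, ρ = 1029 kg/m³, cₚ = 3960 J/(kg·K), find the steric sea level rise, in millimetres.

28.7 mm of thermosteric rise

Δh = αQ/(ρcₚ) = 1.5×10⁻⁴ × 7.8×10⁸ / (1029 × 3960) ≈ 0.028713 m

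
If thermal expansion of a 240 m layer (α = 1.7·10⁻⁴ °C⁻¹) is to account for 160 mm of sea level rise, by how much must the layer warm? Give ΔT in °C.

3.92 °C

ΔT = Δh/(αH) = 0.16 / (1.7×10⁻⁴ × 240) ≈ 3.922 °C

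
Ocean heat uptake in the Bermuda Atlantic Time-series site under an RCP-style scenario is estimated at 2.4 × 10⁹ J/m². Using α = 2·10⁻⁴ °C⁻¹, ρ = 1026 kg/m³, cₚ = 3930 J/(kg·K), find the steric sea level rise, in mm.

Δh = αQ/(ρcₚ) = 2×10⁻⁴ × 2.4×10⁹ / (1026 × 3930) ≈ 0.11904 m

Δh ≈ 120 mm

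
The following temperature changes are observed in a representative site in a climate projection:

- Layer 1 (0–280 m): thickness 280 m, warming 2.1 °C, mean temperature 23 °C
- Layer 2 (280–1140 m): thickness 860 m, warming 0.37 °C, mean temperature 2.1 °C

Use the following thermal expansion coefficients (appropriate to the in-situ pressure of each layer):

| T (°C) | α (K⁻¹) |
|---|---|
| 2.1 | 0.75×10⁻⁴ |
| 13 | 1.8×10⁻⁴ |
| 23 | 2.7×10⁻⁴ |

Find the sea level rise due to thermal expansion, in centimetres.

Layer 1 at 23 °C → α = 2.7×10⁻⁴ K⁻¹
Layer 2 at 2.1 °C → α = 0.75×10⁻⁴ K⁻¹
2.1 × 280 × 2.7×10⁻⁴ = 0.15876 m
0.37 × 0.75×10⁻⁴ × 860 = 0.023865 m
Δh = 0.15876 + 0.023865 = 0.182625 m ≈ 18.3 cm

18.3 cm of thermosteric rise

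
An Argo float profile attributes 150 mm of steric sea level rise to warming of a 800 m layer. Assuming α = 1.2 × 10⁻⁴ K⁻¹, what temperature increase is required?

about 1.56 K

ΔT = Δh/(αH) = 0.15 / (1.2×10⁻⁴ × 800) ≈ 1.563 K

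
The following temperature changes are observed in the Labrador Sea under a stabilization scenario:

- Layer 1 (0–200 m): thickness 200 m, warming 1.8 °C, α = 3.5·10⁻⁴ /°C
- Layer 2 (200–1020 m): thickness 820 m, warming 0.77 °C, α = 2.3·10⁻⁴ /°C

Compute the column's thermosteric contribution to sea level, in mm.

Δh ≈ 271 mm

Layer 1: 1.8 × 3.5×10⁻⁴ × 200 = 0.12600 m
Layer 2: 0.77 × 2.3×10⁻⁴ × 820 = 0.145222 m
Δh = 0.12600 + 0.145222 = 0.271222 m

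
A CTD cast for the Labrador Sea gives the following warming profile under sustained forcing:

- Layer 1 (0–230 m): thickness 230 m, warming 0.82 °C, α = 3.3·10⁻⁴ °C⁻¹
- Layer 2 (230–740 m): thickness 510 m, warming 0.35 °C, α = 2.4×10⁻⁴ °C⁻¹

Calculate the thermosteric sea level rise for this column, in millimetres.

Layer 1: 3.3×10⁻⁴ × 0.82 × 230 = 0.062238 m
230–740 m: 0.35 × 510 × 2.4×10⁻⁴ = 0.04284 m
Δh = 0.062238 + 0.04284 = 0.105078 m ≈ 110 mm

Δh ≈ 110 mm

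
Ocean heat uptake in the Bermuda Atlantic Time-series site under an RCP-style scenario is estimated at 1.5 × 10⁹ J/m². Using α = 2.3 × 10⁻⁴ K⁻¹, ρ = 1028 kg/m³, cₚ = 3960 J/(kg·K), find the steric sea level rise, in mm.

Δh = αQ/(ρcₚ) = 2.3×10⁻⁴ × 1.5×10⁹ / (1028 × 3960) ≈ 0.084748 m

Δh = 84.7 mm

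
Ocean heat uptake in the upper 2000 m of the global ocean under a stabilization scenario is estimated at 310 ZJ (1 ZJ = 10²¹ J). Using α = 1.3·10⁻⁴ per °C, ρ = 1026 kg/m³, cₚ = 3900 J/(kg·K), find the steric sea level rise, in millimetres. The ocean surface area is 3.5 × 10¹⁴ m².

28.8 mm

Per unit area: Q = 310×10²¹ / (3.5×10¹⁴) ≈ 8.857×10⁸ J/m²
Δh = αQ/(ρcₚ) = 1.3×10⁻⁴ × 8.857×10⁸ / (1026 × 3900) ≈ 0.028775 m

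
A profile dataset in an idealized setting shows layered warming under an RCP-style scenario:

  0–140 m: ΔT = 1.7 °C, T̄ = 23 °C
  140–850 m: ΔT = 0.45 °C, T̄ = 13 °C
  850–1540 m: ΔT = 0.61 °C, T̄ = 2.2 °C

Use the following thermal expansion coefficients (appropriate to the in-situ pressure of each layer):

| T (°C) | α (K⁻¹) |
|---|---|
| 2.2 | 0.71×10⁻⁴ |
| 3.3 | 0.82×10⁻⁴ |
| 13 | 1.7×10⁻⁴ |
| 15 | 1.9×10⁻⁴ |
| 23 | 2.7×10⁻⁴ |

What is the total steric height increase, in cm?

about 15 cm

Layer 1 at 23 °C → α = 2.7×10⁻⁴ K⁻¹
Layer 2 at 13 °C → α = 1.7×10⁻⁴ K⁻¹
Layer 3 at 2.2 °C → α = 0.71×10⁻⁴ K⁻¹
140 × 1.7 × 2.7×10⁻⁴ = 0.06426 m
140–850 m: 0.45 × 1.7×10⁻⁴ × 710 = 0.054315 m
Layer 3: 690 × 0.71×10⁻⁴ × 0.61 = 0.0298839 m
Δh = 0.06426 + 0.054315 + 0.0298839 = 0.1484589 m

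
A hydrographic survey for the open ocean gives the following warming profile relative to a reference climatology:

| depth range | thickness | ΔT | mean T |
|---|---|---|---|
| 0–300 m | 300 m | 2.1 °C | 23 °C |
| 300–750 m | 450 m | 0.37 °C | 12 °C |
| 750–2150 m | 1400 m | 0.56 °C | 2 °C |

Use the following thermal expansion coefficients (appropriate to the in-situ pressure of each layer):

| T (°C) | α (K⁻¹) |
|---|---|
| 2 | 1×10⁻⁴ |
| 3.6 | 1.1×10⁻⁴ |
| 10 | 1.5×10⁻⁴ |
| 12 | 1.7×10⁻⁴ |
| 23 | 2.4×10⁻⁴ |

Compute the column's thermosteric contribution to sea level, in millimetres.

Δh = 258 mm

Layer 1 at 23 °C → α = 2.4×10⁻⁴ K⁻¹
Layer 2 at 12 °C → α = 1.7×10⁻⁴ K⁻¹
Layer 3 at 2 °C → α = 1×10⁻⁴ K⁻¹
0–300 m: 2.4×10⁻⁴ × 2.1 × 300 = 0.15120 m
Layer 2: 1.7×10⁻⁴ × 0.37 × 450 = 0.028305 m
1400 × 0.56 × 1×10⁻⁴ = 0.07840 m
Δh = 0.15120 + 0.028305 + 0.07840 = 0.257905 m ≈ 258 mm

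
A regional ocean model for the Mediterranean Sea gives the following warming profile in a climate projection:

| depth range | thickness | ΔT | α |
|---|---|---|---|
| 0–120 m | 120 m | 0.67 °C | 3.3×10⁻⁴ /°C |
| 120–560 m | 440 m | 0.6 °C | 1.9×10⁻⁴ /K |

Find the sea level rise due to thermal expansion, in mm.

about 76.7 mm

0–120 m: 0.67 × 120 × 3.3×10⁻⁴ = 0.026532 m
Layer 2: 1.9×10⁻⁴ × 0.6 × 440 = 0.05016 m
Δh = 0.026532 + 0.05016 = 0.076692 m ≈ 76.7 mm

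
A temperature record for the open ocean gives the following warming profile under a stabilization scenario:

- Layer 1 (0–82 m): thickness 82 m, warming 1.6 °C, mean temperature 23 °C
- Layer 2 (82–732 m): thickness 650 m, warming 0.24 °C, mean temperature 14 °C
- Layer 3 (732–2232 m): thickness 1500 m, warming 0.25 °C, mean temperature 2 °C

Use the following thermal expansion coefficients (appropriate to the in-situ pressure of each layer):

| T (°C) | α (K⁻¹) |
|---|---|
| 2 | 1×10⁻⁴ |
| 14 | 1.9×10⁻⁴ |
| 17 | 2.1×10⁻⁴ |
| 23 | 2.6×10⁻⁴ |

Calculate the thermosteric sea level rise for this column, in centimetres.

Layer 1 at 23 °C → α = 2.6×10⁻⁴ K⁻¹
Layer 2 at 14 °C → α = 1.9×10⁻⁴ K⁻¹
Layer 3 at 2 °C → α = 1×10⁻⁴ K⁻¹
0–82 m: 2.6×10⁻⁴ × 1.6 × 82 = 0.034112 m
Layer 2: 1.9×10⁻⁴ × 0.24 × 650 = 0.02964 m
Layer 3: 0.25 × 1×10⁻⁴ × 1500 = 0.03750 m
Δh = 0.034112 + 0.02964 + 0.03750 = 0.101252 m

10.1 cm of thermosteric rise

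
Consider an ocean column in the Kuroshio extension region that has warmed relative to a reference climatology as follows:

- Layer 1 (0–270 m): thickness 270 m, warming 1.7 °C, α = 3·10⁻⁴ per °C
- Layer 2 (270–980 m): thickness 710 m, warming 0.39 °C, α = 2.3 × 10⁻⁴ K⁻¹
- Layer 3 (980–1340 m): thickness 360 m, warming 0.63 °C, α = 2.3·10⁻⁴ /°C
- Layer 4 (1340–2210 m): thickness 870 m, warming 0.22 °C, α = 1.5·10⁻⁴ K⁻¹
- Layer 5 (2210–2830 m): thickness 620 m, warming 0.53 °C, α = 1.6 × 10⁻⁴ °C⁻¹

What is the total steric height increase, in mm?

Δh ≈ 330 mm

1.7 × 3×10⁻⁴ × 270 = 0.13770 m
Layer 2: 2.3×10⁻⁴ × 0.39 × 710 = 0.063687 m
360 × 2.3×10⁻⁴ × 0.63 = 0.052164 m
0.22 × 870 × 1.5×10⁻⁴ = 0.02871 m
0.53 × 1.6×10⁻⁴ × 620 = 0.052576 m
Δh = 0.13770 + 0.063687 + 0.052164 + 0.02871 + 0.052576 = 0.334837 m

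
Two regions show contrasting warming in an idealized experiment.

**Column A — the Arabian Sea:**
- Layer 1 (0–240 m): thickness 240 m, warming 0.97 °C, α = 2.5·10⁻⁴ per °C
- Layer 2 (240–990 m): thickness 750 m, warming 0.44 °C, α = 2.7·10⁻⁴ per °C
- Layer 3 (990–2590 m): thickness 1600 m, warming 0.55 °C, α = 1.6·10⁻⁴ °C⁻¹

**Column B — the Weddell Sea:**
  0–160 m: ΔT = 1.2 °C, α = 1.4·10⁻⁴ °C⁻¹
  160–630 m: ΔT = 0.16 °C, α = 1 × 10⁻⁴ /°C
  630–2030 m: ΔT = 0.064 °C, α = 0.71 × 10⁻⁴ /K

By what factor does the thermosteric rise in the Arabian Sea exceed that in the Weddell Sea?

≈ 7.1×

A 240 × 0.97 × 2.5×10⁻⁴ = 0.05820 m
A 0.44 × 750 × 2.7×10⁻⁴ = 0.08910 m
A 990–2590 m: 1.6×10⁻⁴ × 1600 × 0.55 = 0.14080 m
A total: 0.28810 m
B Layer 1: 160 × 1.4×10⁻⁴ × 1.2 = 0.02688 m
B Layer 2: 0.16 × 1×10⁻⁴ × 470 = 0.00752 m
B 630–2030 m: 1400 × 0.064 × 0.71×10⁻⁴ = 0.0063616 m
B total: 0.0407616 m
Ratio: 0.28810 / 0.0407616 ≈ 7.068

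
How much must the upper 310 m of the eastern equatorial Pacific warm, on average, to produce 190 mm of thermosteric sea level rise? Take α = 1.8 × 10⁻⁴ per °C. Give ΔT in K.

about 3.4 K

ΔT = Δh/(αH) = 0.19 / (1.8×10⁻⁴ × 310) ≈ 3.405 K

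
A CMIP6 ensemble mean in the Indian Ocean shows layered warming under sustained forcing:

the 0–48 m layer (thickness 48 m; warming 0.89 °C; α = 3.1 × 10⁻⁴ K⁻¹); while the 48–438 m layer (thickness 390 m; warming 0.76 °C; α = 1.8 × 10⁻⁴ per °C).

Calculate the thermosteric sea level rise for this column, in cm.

Δh ≈ 6.66 cm

Layer 1: 3.1×10⁻⁴ × 0.89 × 48 = 0.0132432 m
48–438 m: 390 × 1.8×10⁻⁴ × 0.76 = 0.053352 m
Δh = 0.0132432 + 0.053352 = 0.0665952 m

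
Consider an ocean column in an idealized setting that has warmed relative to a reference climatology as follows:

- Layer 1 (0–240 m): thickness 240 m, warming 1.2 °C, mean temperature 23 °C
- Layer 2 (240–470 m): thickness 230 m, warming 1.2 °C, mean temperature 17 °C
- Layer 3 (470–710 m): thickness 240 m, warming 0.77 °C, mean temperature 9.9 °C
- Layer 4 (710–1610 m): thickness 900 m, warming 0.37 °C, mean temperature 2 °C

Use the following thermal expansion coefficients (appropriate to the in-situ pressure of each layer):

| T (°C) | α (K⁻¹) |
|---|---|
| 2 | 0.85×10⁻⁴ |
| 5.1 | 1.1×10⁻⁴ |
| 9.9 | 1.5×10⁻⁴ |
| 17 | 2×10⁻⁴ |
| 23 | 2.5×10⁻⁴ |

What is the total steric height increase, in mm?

183 mm of thermosteric rise

Layer 1 at 23 °C → α = 2.5×10⁻⁴ K⁻¹
Layer 2 at 17 °C → α = 2×10⁻⁴ K⁻¹
Layer 3 at 9.9 °C → α = 1.5×10⁻⁴ K⁻¹
Layer 4 at 2 °C → α = 0.85×10⁻⁴ K⁻¹
Layer 1: 240 × 1.2 × 2.5×10⁻⁴ = 0.07200 m
Layer 2: 2×10⁻⁴ × 1.2 × 230 = 0.05520 m
Layer 3: 240 × 1.5×10⁻⁴ × 0.77 = 0.02772 m
Layer 4: 900 × 0.85×10⁻⁴ × 0.37 = 0.028305 m
Δh = 0.07200 + 0.05520 + 0.02772 + 0.028305 = 0.183225 m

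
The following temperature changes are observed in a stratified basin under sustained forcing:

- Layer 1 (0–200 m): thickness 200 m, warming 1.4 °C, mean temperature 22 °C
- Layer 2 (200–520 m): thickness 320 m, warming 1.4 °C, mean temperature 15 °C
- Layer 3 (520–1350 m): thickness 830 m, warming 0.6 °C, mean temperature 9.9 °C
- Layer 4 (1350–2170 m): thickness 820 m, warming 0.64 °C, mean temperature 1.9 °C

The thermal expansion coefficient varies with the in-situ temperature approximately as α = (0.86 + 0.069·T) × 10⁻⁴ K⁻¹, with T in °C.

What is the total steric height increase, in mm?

Δh = 280 mm

Layer 1: α = (0.86 + 0.069×22)×10⁻⁴ = 2.378×10⁻⁴ K⁻¹
Layer 2: α = (0.86 + 0.069×15)×10⁻⁴ = 1.895×10⁻⁴ K⁻¹
Layer 3: α = (0.86 + 0.069×9.9)×10⁻⁴ = 1.5431×10⁻⁴ K⁻¹
Layer 4: α = (0.86 + 0.069×1.9)×10⁻⁴ = 0.9911×10⁻⁴ K⁻¹
0–200 m: 1.4 × 2.378×10⁻⁴ × 200 = 0.066584 m
Layer 2: 1.895×10⁻⁴ × 320 × 1.4 = 0.084896 m
1.5431×10⁻⁴ × 0.6 × 830 = 0.07684638 m
0.9911×10⁻⁴ × 820 × 0.64 = 0.052012928 m
Δh = 0.066584 + 0.084896 + 0.07684638 + 0.052012928 = 0.280339308 m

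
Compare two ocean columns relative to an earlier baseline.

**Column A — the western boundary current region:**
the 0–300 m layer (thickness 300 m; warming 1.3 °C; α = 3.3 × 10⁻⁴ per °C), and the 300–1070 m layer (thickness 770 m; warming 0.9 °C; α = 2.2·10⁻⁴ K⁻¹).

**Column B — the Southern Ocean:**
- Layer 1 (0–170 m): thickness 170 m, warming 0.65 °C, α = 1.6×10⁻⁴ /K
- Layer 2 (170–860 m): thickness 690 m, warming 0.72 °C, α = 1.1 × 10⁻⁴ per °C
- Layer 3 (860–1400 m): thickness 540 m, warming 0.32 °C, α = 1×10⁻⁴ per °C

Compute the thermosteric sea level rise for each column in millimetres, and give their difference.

A: 280 mm; B: 90 mm; difference 190 mm

A 0–300 m: 3.3×10⁻⁴ × 300 × 1.3 = 0.12870 m
A 770 × 0.9 × 2.2×10⁻⁴ = 0.15246 m
A total: 0.28116 m
B 0–170 m: 0.65 × 170 × 1.6×10⁻⁴ = 0.01768 m
B 170–860 m: 1.1×10⁻⁴ × 690 × 0.72 = 0.054648 m
B 860–1400 m: 1×10⁻⁴ × 540 × 0.32 = 0.01728 m
B total: 0.089608 m
Difference: 0.28116 − 0.089608 = 0.191552 m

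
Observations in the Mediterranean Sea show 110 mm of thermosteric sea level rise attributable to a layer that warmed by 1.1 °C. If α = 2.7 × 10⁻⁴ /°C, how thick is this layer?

about 370 m

H = Δh/(αΔT) = 0.11 / (2.7×10⁻⁴ × 1.1) ≈ 370.4 m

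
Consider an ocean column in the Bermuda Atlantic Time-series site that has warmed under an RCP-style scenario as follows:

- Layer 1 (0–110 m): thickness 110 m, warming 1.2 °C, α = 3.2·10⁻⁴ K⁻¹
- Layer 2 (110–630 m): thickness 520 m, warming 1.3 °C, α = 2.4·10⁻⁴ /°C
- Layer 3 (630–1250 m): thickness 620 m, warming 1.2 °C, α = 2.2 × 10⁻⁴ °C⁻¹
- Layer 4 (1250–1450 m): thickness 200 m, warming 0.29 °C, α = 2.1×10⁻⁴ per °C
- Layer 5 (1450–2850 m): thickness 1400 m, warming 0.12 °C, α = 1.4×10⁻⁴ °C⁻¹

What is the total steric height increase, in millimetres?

404 mm of thermosteric rise

3.2×10⁻⁴ × 110 × 1.2 = 0.04224 m
Layer 2: 2.4×10⁻⁴ × 520 × 1.3 = 0.16224 m
Layer 3: 1.2 × 620 × 2.2×10⁻⁴ = 0.16368 m
1250–1450 m: 0.29 × 200 × 2.1×10⁻⁴ = 0.01218 m
1.4×10⁻⁴ × 0.12 × 1400 = 0.02352 m
Δh = 0.04224 + 0.16224 + 0.16368 + 0.01218 + 0.02352 = 0.40386 m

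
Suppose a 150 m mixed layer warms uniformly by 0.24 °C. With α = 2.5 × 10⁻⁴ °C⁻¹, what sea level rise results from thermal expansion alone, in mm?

9.0 mm

Δh = αΔT·H = 2.5×10⁻⁴ × 0.24 × 150 = 0.00900 m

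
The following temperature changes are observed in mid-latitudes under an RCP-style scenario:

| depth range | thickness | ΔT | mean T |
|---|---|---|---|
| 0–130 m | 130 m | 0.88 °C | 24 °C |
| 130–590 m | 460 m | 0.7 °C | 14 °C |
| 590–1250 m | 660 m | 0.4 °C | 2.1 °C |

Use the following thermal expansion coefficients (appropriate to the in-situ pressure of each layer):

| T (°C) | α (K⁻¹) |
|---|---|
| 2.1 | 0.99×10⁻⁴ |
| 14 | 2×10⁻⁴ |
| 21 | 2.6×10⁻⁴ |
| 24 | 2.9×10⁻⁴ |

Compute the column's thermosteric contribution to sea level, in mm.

Layer 1 at 24 °C → α = 2.9×10⁻⁴ K⁻¹
Layer 2 at 14 °C → α = 2×10⁻⁴ K⁻¹
Layer 3 at 2.1 °C → α = 0.99×10⁻⁴ K⁻¹
0–130 m: 0.88 × 2.9×10⁻⁴ × 130 = 0.033176 m
460 × 0.7 × 2×10⁻⁴ = 0.06440 m
590–1250 m: 0.99×10⁻⁴ × 0.4 × 660 = 0.026136 m
Δh = 0.033176 + 0.06440 + 0.026136 = 0.123712 m

Δh = 124 mm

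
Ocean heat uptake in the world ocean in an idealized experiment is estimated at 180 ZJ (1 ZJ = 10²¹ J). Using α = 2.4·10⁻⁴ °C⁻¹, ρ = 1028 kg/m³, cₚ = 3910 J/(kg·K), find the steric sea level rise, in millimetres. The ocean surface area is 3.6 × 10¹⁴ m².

Per unit area: Q = 180×10²¹ / (3.6×10¹⁴) = 5×10⁸ J/m²
Δh = αQ/(ρcₚ) = 2.4×10⁻⁴ × 5×10⁸ / (1028 × 3910) ≈ 0.029855 m

29.9 mm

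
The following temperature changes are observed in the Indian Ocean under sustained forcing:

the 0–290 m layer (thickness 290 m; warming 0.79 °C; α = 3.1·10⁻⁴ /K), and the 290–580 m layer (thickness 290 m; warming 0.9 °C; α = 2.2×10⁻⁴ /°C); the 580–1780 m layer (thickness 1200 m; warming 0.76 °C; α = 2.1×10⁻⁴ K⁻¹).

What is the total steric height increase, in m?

Δh ≈ 0.320 m

3.1×10⁻⁴ × 290 × 0.79 = 0.071021 m
2.2×10⁻⁴ × 0.9 × 290 = 0.05742 m
Layer 3: 0.76 × 2.1×10⁻⁴ × 1200 = 0.19152 m
Δh = 0.071021 + 0.05742 + 0.19152 = 0.319961 m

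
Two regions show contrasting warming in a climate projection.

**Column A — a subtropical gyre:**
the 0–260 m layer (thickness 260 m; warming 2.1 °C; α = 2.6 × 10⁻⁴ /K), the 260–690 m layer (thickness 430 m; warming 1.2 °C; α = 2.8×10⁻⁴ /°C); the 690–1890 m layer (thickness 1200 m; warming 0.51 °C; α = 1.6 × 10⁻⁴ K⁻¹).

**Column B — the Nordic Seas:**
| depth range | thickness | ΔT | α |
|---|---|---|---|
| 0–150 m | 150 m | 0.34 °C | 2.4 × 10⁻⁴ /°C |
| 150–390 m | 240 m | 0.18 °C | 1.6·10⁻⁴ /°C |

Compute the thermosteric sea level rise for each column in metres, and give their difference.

A Layer 1: 2.6×10⁻⁴ × 2.1 × 260 = 0.14196 m
A 1.2 × 430 × 2.8×10⁻⁴ = 0.14448 m
A 1.6×10⁻⁴ × 1200 × 0.51 = 0.09792 m
A total: 0.38436 m
B Layer 1: 0.34 × 150 × 2.4×10⁻⁴ = 0.01224 m
B 240 × 0.18 × 1.6×10⁻⁴ = 0.006912 m
B total: 0.019152 m
Difference: 0.38436 − 0.019152 = 0.365208 m

Δh_A ≈ 0.38 m, Δh_B ≈ 0.019 m; difference ≈ 0.37 m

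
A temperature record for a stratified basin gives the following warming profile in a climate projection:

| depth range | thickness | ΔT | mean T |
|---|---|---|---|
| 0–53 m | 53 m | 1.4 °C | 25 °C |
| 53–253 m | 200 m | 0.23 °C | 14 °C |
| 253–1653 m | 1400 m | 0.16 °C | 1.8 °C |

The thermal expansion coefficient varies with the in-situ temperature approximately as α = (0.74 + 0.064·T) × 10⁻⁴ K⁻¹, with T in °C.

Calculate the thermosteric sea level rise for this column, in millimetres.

Layer 1: α = (0.74 + 0.064×25)×10⁻⁴ = 2.34×10⁻⁴ K⁻¹
Layer 2: α = (0.74 + 0.064×14)×10⁻⁴ = 1.636×10⁻⁴ K⁻¹
Layer 3: α = (0.74 + 0.064×1.8)×10⁻⁴ = 0.8552×10⁻⁴ K⁻¹
Layer 1: 53 × 1.4 × 2.34×10⁻⁴ = 0.0173628 m
Layer 2: 1.636×10⁻⁴ × 200 × 0.23 = 0.0075256 m
1400 × 0.8552×10⁻⁴ × 0.16 = 0.01915648 m
Δh = 0.0173628 + 0.0075256 + 0.01915648 = 0.04404488 m

44.0 mm of thermosteric rise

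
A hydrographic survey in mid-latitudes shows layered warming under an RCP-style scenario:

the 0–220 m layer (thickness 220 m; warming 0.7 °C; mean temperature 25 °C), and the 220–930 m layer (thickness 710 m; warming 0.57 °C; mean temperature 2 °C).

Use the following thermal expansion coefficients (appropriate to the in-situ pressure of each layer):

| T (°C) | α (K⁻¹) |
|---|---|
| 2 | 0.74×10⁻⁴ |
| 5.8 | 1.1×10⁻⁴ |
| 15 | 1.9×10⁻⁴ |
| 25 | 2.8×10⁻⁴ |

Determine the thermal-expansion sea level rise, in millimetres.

Layer 1 at 25 °C → α = 2.8×10⁻⁴ K⁻¹
Layer 2 at 2 °C → α = 0.74×10⁻⁴ K⁻¹
Layer 1: 2.8×10⁻⁴ × 0.7 × 220 = 0.04312 m
Layer 2: 710 × 0.57 × 0.74×10⁻⁴ = 0.0299478 m
Δh = 0.04312 + 0.0299478 = 0.0730678 m

73.1 mm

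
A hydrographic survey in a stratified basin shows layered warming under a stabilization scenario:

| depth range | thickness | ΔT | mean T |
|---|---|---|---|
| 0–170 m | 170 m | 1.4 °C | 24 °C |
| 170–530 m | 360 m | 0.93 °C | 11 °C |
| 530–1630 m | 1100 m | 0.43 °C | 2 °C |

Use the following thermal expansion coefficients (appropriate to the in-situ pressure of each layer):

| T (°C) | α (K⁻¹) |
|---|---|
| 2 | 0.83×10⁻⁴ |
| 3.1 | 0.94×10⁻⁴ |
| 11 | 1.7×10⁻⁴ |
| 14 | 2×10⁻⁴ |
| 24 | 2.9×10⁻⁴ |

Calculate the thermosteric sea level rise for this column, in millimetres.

165 mm

Layer 1 at 24 °C → α = 2.9×10⁻⁴ K⁻¹
Layer 2 at 11 °C → α = 1.7×10⁻⁴ K⁻¹
Layer 3 at 2 °C → α = 0.83×10⁻⁴ K⁻¹
0–170 m: 2.9×10⁻⁴ × 1.4 × 170 = 0.06902 m
Layer 2: 1.7×10⁻⁴ × 360 × 0.93 = 0.056916 m
0.83×10⁻⁴ × 1100 × 0.43 = 0.039259 m
Δh = 0.06902 + 0.056916 + 0.039259 = 0.165195 m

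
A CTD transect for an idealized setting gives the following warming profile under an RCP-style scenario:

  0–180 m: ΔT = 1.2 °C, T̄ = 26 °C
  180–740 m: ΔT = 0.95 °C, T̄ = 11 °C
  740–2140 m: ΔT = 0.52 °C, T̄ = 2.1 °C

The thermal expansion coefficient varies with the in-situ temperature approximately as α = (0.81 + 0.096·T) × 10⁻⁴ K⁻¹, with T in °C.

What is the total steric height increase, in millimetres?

240 mm

Layer 1: α = (0.81 + 0.096×26)×10⁻⁴ = 3.306×10⁻⁴ K⁻¹
Layer 2: α = (0.81 + 0.096×11)×10⁻⁴ = 1.866×10⁻⁴ K⁻¹
Layer 3: α = (0.81 + 0.096×2.1)×10⁻⁴ = 1.0116×10⁻⁴ K⁻¹
Layer 1: 180 × 1.2 × 3.306×10⁻⁴ = 0.0714096 m
180–740 m: 0.95 × 560 × 1.866×10⁻⁴ = 0.0992712 m
1.0116×10⁻⁴ × 1400 × 0.52 = 0.07364448 m
Δh = 0.0714096 + 0.0992712 + 0.07364448 = 0.24432528 m ≈ 240 mm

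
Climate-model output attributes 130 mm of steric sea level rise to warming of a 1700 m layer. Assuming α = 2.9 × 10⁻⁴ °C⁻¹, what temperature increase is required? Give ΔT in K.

0.264 K

ΔT = Δh/(αH) = 0.13 / (2.9×10⁻⁴ × 1700) ≈ 0.2637 K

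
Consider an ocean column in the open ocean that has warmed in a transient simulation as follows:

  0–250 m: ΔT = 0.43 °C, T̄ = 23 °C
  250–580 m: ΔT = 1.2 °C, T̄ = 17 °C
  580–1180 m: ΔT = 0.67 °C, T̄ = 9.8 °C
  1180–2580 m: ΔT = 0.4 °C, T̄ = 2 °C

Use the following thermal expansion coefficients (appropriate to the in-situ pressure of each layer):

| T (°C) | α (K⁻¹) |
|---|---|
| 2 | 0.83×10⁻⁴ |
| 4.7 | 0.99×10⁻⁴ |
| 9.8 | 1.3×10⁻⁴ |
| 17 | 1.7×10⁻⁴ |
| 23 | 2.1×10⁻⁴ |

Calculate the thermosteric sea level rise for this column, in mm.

189 mm

Layer 1 at 23 °C → α = 2.1×10⁻⁴ K⁻¹
Layer 2 at 17 °C → α = 1.7×10⁻⁴ K⁻¹
Layer 3 at 9.8 °C → α = 1.3×10⁻⁴ K⁻¹
Layer 4 at 2 °C → α = 0.83×10⁻⁴ K⁻¹
250 × 2.1×10⁻⁴ × 0.43 = 0.022575 m
Layer 2: 1.7×10⁻⁴ × 330 × 1.2 = 0.06732 m
600 × 0.67 × 1.3×10⁻⁴ = 0.05226 m
0.4 × 1400 × 0.83×10⁻⁴ = 0.04648 m
Δh = 0.022575 + 0.06732 + 0.05226 + 0.04648 = 0.188635 m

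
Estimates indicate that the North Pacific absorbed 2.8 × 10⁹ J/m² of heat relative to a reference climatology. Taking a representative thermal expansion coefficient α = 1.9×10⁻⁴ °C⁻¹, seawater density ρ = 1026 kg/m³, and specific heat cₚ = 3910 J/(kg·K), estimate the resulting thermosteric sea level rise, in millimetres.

Δh = αQ/(ρcₚ) = 1.9×10⁻⁴ × 2.8×10⁹ / (1026 × 3910) ≈ 0.13261 m

about 133 mm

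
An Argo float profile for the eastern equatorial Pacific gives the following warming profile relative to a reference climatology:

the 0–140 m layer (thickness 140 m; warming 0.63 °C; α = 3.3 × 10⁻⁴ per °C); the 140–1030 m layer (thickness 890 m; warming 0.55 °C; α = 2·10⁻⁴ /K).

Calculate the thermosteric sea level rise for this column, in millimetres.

Layer 1: 3.3×10⁻⁴ × 0.63 × 140 = 0.029106 m
2×10⁻⁴ × 0.55 × 890 = 0.09790 m
Δh = 0.029106 + 0.09790 = 0.127006 m

127 mm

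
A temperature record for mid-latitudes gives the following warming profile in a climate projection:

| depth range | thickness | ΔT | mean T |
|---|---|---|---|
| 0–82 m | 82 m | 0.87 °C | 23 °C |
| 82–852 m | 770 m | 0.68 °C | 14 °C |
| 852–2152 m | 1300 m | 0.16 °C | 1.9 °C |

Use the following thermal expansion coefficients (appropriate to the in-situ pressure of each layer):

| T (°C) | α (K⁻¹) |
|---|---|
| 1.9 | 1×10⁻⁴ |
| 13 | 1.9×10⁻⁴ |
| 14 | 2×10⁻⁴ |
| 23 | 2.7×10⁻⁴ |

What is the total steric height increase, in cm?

Layer 1 at 23 °C → α = 2.7×10⁻⁴ K⁻¹
Layer 2 at 14 °C → α = 2×10⁻⁴ K⁻¹
Layer 3 at 1.9 °C → α = 1×10⁻⁴ K⁻¹
0.87 × 2.7×10⁻⁴ × 82 = 0.0192618 m
Layer 2: 0.68 × 2×10⁻⁴ × 770 = 0.10472 m
852–2152 m: 1×10⁻⁴ × 0.16 × 1300 = 0.02080 m
Δh = 0.0192618 + 0.10472 + 0.02080 = 0.1447818 m

14.5 cm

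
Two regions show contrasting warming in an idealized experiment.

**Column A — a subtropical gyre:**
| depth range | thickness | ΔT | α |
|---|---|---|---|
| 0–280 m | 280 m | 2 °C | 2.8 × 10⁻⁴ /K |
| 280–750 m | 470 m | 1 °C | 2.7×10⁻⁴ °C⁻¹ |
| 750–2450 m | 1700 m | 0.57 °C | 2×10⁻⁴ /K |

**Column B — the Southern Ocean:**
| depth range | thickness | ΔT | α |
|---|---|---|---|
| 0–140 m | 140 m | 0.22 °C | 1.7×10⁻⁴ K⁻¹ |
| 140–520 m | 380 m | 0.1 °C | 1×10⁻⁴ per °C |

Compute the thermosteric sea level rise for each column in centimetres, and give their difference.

A Layer 1: 2.8×10⁻⁴ × 2 × 280 = 0.15680 m
A Layer 2: 1 × 2.7×10⁻⁴ × 470 = 0.12690 m
A Layer 3: 0.57 × 1700 × 2×10⁻⁴ = 0.19380 m
A total: 0.47750 m
B 140 × 1.7×10⁻⁴ × 0.22 = 0.005236 m
B 380 × 0.1 × 1×10⁻⁴ = 0.00380 m
B total: 0.009036 m
Difference: 0.47750 − 0.009036 = 0.468464 m

Δh_A ≈ 48 cm, Δh_B ≈ 0.90 cm; difference ≈ 47 cm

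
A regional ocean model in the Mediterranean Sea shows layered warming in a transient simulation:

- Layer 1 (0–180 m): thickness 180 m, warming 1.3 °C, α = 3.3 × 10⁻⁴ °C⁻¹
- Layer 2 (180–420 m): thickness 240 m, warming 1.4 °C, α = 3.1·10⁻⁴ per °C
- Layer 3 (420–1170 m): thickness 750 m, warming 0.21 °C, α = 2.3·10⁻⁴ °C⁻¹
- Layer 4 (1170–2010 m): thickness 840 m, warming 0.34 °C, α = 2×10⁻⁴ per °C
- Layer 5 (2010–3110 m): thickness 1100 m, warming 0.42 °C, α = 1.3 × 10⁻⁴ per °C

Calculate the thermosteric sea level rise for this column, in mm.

Layer 1: 1.3 × 180 × 3.3×10⁻⁴ = 0.07722 m
Layer 2: 240 × 1.4 × 3.1×10⁻⁴ = 0.10416 m
Layer 3: 0.21 × 750 × 2.3×10⁻⁴ = 0.036225 m
840 × 2×10⁻⁴ × 0.34 = 0.05712 m
Layer 5: 0.42 × 1.3×10⁻⁴ × 1100 = 0.06006 m
Δh = 0.07722 + 0.10416 + 0.036225 + 0.05712 + 0.06006 = 0.334785 m

Δh ≈ 335 mm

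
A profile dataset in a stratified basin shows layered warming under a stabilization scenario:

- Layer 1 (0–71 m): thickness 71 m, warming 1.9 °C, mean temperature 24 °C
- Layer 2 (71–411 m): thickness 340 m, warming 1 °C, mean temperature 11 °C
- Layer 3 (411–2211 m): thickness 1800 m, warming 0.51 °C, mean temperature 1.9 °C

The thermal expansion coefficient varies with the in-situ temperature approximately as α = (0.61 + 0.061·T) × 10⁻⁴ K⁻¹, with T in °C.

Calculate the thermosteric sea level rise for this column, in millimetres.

138 mm of thermosteric rise

Layer 1: α = (0.61 + 0.061×24)×10⁻⁴ = 2.074×10⁻⁴ K⁻¹
Layer 2: α = (0.61 + 0.061×11)×10⁻⁴ = 1.281×10⁻⁴ K⁻¹
Layer 3: α = (0.61 + 0.061×1.9)×10⁻⁴ = 0.7259×10⁻⁴ K⁻¹
0–71 m: 71 × 2.074×10⁻⁴ × 1.9 = 0.02797826 m
340 × 1 × 1.281×10⁻⁴ = 0.043554 m
0.51 × 1800 × 0.7259×10⁻⁴ = 0.06663762 m
Δh = 0.02797826 + 0.043554 + 0.06663762 = 0.13816988 m ≈ 138 mm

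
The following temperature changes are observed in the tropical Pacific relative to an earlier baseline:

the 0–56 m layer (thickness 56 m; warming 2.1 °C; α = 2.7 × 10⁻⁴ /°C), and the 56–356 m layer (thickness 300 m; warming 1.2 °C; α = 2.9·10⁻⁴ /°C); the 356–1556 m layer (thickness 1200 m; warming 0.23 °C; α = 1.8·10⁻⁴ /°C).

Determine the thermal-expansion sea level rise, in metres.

0–56 m: 2.7×10⁻⁴ × 56 × 2.1 = 0.031752 m
56–356 m: 1.2 × 2.9×10⁻⁴ × 300 = 0.10440 m
356–1556 m: 1.8×10⁻⁴ × 1200 × 0.23 = 0.04968 m
Δh = 0.031752 + 0.10440 + 0.04968 = 0.185832 m ≈ 0.19 m

about 0.19 m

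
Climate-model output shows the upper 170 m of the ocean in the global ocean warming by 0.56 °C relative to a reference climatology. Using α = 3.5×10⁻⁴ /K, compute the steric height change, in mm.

Δh = αΔT·H = 3.5×10⁻⁴ × 0.56 × 170 = 0.03332 m

Δh ≈ 33.3 mm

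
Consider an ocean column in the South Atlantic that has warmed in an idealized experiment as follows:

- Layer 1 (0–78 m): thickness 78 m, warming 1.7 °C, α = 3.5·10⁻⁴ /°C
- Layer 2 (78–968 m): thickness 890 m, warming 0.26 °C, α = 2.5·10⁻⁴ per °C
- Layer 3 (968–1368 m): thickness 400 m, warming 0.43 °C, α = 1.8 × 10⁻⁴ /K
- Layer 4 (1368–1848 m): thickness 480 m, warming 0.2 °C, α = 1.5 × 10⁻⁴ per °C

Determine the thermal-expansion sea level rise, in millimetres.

0–78 m: 3.5×10⁻⁴ × 1.7 × 78 = 0.04641 m
78–968 m: 2.5×10⁻⁴ × 890 × 0.26 = 0.05785 m
968–1368 m: 400 × 0.43 × 1.8×10⁻⁴ = 0.03096 m
Layer 4: 1.5×10⁻⁴ × 0.2 × 480 = 0.01440 m
Δh = 0.04641 + 0.05785 + 0.03096 + 0.01440 = 0.14962 m

Δh = 150 mm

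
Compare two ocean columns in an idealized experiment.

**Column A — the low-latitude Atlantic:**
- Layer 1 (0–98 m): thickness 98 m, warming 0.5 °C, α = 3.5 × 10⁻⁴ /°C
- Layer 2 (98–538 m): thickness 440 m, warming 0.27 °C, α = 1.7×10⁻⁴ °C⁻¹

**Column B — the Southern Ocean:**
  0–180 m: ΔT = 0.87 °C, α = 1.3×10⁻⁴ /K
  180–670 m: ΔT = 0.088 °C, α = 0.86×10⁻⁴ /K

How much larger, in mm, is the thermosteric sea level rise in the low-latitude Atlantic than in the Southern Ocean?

A Layer 1: 98 × 3.5×10⁻⁴ × 0.5 = 0.01715 m
A 98–538 m: 0.27 × 1.7×10⁻⁴ × 440 = 0.020196 m
A total: 0.037346 m
B 0–180 m: 1.3×10⁻⁴ × 180 × 0.87 = 0.020358 m
B Layer 2: 490 × 0.088 × 0.86×10⁻⁴ = 0.00370832 m
B total: 0.02406632 m
Difference: 0.037346 − 0.02406632 = 0.01327968 m

13.3 mm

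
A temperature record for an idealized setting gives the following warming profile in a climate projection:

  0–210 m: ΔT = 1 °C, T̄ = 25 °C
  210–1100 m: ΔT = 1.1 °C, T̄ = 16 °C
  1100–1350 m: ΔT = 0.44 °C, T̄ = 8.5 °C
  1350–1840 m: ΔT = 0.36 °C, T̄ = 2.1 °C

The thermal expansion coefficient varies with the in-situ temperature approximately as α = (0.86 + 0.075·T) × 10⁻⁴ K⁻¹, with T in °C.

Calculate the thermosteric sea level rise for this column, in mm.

Layer 1: α = (0.86 + 0.075×25)×10⁻⁴ = 2.735×10⁻⁴ K⁻¹
Layer 2: α = (0.86 + 0.075×16)×10⁻⁴ = 2.06×10⁻⁴ K⁻¹
Layer 3: α = (0.86 + 0.075×8.5)×10⁻⁴ = 1.4975×10⁻⁴ K⁻¹
Layer 4: α = (0.86 + 0.075×2.1)×10⁻⁴ = 1.0175×10⁻⁴ K⁻¹
0–210 m: 2.735×10⁻⁴ × 210 × 1 = 0.057435 m
1.1 × 890 × 2.06×10⁻⁴ = 0.201674 m
1100–1350 m: 0.44 × 1.4975×10⁻⁴ × 250 = 0.0164725 m
0.36 × 1.0175×10⁻⁴ × 490 = 0.0179487 m
Δh = 0.057435 + 0.201674 + 0.0164725 + 0.0179487 = 0.2935302 m

290 mm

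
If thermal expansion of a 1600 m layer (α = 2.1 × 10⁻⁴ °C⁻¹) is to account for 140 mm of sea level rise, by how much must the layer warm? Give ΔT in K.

0.42 K

ΔT = Δh/(αH) = 0.14 / (2.1×10⁻⁴ × 1600) ≈ 0.4167 K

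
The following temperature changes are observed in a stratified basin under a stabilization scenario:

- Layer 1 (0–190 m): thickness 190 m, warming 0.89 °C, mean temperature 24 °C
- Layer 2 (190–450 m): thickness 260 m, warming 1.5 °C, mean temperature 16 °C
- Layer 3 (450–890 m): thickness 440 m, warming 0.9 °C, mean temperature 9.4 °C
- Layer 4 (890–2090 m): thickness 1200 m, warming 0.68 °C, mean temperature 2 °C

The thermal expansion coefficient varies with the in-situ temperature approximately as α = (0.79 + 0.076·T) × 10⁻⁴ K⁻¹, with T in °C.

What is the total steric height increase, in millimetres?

about 259 mm

Layer 1: α = (0.79 + 0.076×24)×10⁻⁴ = 2.614×10⁻⁴ K⁻¹
Layer 2: α = (0.79 + 0.076×16)×10⁻⁴ = 2.006×10⁻⁴ K⁻¹
Layer 3: α = (0.79 + 0.076×9.4)×10⁻⁴ = 1.5044×10⁻⁴ K⁻¹
Layer 4: α = (0.79 + 0.076×2)×10⁻⁴ = 0.942×10⁻⁴ K⁻¹
0.89 × 2.614×10⁻⁴ × 190 = 0.04420274 m
190–450 m: 2.006×10⁻⁴ × 1.5 × 260 = 0.078234 m
Layer 3: 0.9 × 1.5044×10⁻⁴ × 440 = 0.05957424 m
Layer 4: 0.942×10⁻⁴ × 0.68 × 1200 = 0.0768672 m
Δh = 0.04420274 + 0.078234 + 0.05957424 + 0.0768672 = 0.25887818 m ≈ 259 mm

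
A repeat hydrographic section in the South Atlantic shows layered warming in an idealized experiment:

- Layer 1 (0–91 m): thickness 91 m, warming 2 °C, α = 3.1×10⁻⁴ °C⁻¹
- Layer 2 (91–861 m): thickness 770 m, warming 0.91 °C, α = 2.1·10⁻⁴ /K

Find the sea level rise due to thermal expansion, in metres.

0.204 m of thermosteric rise

91 × 2 × 3.1×10⁻⁴ = 0.05642 m
91–861 m: 770 × 0.91 × 2.1×10⁻⁴ = 0.147147 m
Δh = 0.05642 + 0.147147 = 0.203567 m ≈ 0.204 m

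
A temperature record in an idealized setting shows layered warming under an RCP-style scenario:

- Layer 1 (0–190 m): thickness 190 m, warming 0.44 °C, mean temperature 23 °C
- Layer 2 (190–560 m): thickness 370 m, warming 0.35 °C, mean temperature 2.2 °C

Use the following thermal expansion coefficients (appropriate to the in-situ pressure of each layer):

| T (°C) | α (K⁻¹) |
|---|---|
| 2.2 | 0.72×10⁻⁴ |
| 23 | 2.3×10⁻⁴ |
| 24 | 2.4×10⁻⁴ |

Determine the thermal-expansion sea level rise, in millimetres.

28.6 mm of thermosteric rise

Layer 1 at 23 °C → α = 2.3×10⁻⁴ K⁻¹
Layer 2 at 2.2 °C → α = 0.72×10⁻⁴ K⁻¹
0–190 m: 0.44 × 190 × 2.3×10⁻⁴ = 0.019228 m
0.72×10⁻⁴ × 0.35 × 370 = 0.009324 m
Δh = 0.019228 + 0.009324 = 0.028552 m ≈ 28.6 mm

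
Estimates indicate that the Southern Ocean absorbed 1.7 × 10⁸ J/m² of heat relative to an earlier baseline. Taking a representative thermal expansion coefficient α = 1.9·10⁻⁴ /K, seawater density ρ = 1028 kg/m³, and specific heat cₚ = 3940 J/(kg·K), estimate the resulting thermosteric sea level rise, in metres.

Δh = 0.0080 m

Δh = αQ/(ρcₚ) = 1.9×10⁻⁴ × 1.7×10⁸ / (1028 × 3940) ≈ 0.0079747 m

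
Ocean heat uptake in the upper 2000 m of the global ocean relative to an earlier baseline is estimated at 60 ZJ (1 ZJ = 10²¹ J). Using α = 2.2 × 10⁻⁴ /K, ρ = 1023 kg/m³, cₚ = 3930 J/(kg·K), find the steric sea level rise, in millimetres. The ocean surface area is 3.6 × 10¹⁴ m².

9.1 mm of thermosteric rise

Per unit area: Q = 60×10²¹ / (3.6×10¹⁴) ≈ 1.667×10⁸ J/m²
Δh = αQ/(ρcₚ) = 2.2×10⁻⁴ × 1.667×10⁸ / (1023 × 3930) ≈ 0.009122 m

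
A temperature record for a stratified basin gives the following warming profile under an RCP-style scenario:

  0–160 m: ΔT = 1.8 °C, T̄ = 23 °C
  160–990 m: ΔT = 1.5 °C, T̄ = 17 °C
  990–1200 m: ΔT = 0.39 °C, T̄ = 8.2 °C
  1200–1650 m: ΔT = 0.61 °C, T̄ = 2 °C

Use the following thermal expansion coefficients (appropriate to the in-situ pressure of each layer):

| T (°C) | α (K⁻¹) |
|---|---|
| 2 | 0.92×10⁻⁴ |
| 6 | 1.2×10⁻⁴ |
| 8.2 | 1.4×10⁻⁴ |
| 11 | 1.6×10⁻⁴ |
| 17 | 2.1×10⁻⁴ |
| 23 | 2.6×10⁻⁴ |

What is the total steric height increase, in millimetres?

Layer 1 at 23 °C → α = 2.6×10⁻⁴ K⁻¹
Layer 2 at 17 °C → α = 2.1×10⁻⁴ K⁻¹
Layer 3 at 8.2 °C → α = 1.4×10⁻⁴ K⁻¹
Layer 4 at 2 °C → α = 0.92×10⁻⁴ K⁻¹
0–160 m: 160 × 2.6×10⁻⁴ × 1.8 = 0.07488 m
160–990 m: 830 × 2.1×10⁻⁴ × 1.5 = 0.26145 m
0.39 × 1.4×10⁻⁴ × 210 = 0.011466 m
Layer 4: 450 × 0.61 × 0.92×10⁻⁴ = 0.025254 m
Δh = 0.07488 + 0.26145 + 0.011466 + 0.025254 = 0.37305 m

about 370 mm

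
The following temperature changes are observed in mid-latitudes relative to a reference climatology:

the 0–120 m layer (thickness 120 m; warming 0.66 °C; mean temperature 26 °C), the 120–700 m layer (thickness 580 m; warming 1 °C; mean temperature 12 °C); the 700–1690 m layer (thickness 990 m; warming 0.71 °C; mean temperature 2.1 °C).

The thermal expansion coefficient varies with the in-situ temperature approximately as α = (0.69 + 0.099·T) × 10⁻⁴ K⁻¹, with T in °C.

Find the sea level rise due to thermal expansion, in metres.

0.20 m of thermosteric rise

Layer 1: α = (0.69 + 0.099×26)×10⁻⁴ = 3.264×10⁻⁴ K⁻¹
Layer 2: α = (0.69 + 0.099×12)×10⁻⁴ = 1.878×10⁻⁴ K⁻¹
Layer 3: α = (0.69 + 0.099×2.1)×10⁻⁴ = 0.8979×10⁻⁴ K⁻¹
0.66 × 120 × 3.264×10⁻⁴ = 0.02585088 m
Layer 2: 580 × 1.878×10⁻⁴ × 1 = 0.108924 m
700–1690 m: 0.71 × 0.8979×10⁻⁴ × 990 = 0.063113391 m
Δh = 0.02585088 + 0.108924 + 0.063113391 = 0.197888271 m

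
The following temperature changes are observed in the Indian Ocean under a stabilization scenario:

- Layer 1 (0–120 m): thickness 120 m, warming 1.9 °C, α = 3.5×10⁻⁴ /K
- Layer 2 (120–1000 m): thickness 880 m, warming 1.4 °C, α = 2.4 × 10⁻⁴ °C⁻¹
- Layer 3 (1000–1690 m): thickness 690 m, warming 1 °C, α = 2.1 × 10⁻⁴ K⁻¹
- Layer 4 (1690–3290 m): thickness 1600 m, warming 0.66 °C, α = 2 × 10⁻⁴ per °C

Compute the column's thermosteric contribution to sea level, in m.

Layer 1: 120 × 1.9 × 3.5×10⁻⁴ = 0.07980 m
Layer 2: 2.4×10⁻⁴ × 1.4 × 880 = 0.29568 m
1000–1690 m: 690 × 1 × 2.1×10⁻⁴ = 0.14490 m
1600 × 0.66 × 2×10⁻⁴ = 0.21120 m
Δh = 0.07980 + 0.29568 + 0.14490 + 0.21120 = 0.73158 m

about 0.73 m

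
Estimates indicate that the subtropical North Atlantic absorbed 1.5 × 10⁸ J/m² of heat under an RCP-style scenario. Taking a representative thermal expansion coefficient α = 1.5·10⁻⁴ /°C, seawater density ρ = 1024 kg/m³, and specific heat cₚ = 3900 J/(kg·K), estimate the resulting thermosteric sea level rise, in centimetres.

Δh = αQ/(ρcₚ) = 1.5×10⁻⁴ × 1.5×10⁸ / (1024 × 3900) ≈ 0.005634 m

0.56 cm of thermosteric rise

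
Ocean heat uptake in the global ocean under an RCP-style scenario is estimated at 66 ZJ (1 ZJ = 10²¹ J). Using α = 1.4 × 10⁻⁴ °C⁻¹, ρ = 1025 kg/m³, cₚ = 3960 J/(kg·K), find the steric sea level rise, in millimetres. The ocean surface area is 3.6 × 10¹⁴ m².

Per unit area: Q = 66×10²¹ / (3.6×10¹⁴) ≈ 1.833×10⁸ J/m²
Δh = αQ/(ρcₚ) = 1.4×10⁻⁴ × 1.833×10⁸ / (1025 × 3960) ≈ 0.0063222 m

about 6.32 mm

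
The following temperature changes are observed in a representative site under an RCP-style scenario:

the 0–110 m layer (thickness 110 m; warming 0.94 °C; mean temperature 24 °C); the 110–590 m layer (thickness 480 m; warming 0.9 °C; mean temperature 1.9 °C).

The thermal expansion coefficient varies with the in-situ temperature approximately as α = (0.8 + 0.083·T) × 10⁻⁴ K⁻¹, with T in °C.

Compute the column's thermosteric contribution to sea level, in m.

Layer 1: α = (0.8 + 0.083×24)×10⁻⁴ = 2.792×10⁻⁴ K⁻¹
Layer 2: α = (0.8 + 0.083×1.9)×10⁻⁴ = 0.9577×10⁻⁴ K⁻¹
Layer 1: 2.792×10⁻⁴ × 0.94 × 110 = 0.02886928 m
110–590 m: 0.9577×10⁻⁴ × 0.9 × 480 = 0.04137264 m
Δh = 0.02886928 + 0.04137264 = 0.07024192 m

0.0702 m of thermosteric rise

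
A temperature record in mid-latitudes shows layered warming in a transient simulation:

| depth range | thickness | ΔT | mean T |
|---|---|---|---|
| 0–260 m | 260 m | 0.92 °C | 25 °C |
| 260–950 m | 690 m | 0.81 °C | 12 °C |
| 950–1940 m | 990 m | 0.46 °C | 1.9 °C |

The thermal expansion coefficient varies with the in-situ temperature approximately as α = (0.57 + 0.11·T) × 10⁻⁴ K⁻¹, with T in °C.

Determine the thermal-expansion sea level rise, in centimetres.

Δh ≈ 22 cm

Layer 1: α = (0.57 + 0.11×25)×10⁻⁴ = 3.32×10⁻⁴ K⁻¹
Layer 2: α = (0.57 + 0.11×12)×10⁻⁴ = 1.89×10⁻⁴ K⁻¹
Layer 3: α = (0.57 + 0.11×1.9)×10⁻⁴ = 0.779×10⁻⁴ K⁻¹
0–260 m: 260 × 0.92 × 3.32×10⁻⁴ = 0.0794144 m
Layer 2: 690 × 1.89×10⁻⁴ × 0.81 = 0.1056321 m
0.779×10⁻⁴ × 990 × 0.46 = 0.03547566 m
Δh = 0.0794144 + 0.1056321 + 0.03547566 = 0.22052216 m ≈ 22 cm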